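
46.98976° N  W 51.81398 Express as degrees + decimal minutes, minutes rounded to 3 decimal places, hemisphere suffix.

46° 59.386′ N, 51° 48.839′ W

Latitude: fractional part 0.989760 → 59.38560 minutes
Longitude: 51° + 0.813980 × 60 = 51° 48.83880′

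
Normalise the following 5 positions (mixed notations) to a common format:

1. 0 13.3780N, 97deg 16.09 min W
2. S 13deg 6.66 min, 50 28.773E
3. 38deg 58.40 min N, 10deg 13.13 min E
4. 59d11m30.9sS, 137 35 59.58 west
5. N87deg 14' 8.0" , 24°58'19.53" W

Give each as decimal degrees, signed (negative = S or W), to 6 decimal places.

1. 0.222967, -97.268167
2. -13.111000, 50.479550
3. 38.973333, 10.218833
4. -59.191917, -137.599883
5. 87.235556, -24.972092

Point 1:
  φ: 13.378′ = 0.222967°; total 0.2229667
  N ⇒ keep positive
  Longitude: 16.09′ = 0.268167°; total 97.2681667
  hemisphere W, so the sign is −
Point 2:
  Lat: 13 + 6.66/60 = 13.1110000
  S → negative
  Longitude: 50 + 28.773/60 = 50.4795500
  E → positive
Point 3:
  Lat: 38 + 58.4/60 = 38.9733333
  N → positive
  Lon: 10 + 13.13/60 = 10.2188333
  E ⇒ keep positive
Point 4:
  φ: 59° + 11/60 + 30.9/3600 = 59 + 0.183333 + 0.008583 = 59.1919167
  S ⇒ negate
  λ: 35′ + 59.58″ = 35.99300′; 137 + 35.99300/60 = 137.5998833
  W → negative
Point 5:
  φ: 87° + 14/60 + 8/3600 = 87 + 0.233333 + 0.002222 = 87.2355556
  N → positive
  Lon: 24° + 58/60 + 19.53/3600 = 24 + 0.966667 + 0.005425 = 24.9720917
  W ⇒ negate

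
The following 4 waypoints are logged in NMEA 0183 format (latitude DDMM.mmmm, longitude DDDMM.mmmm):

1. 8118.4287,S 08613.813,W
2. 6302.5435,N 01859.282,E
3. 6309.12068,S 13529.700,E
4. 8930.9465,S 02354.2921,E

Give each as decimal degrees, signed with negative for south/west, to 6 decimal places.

Point 1:
  φ: split at 2 digits → 81° and 18.4287′; 81 + 18.4287/60 = 81.3071450
  hemisphere S, so the sign is −
  Longitude: split at 3 digits → 086° and 13.813′; 86 + 13.813/60 = 86.2302167
  W ⇒ negate
Point 2:
  Lat: degrees = first 2 digits = 63, minutes = 2.5435; 63 + 2.5435/60 = 63.0423917
  N ⇒ keep positive
  Longitude: split at 3 digits → 018° and 59.282′; 18 + 59.282/60 = 18.9880333
  E → positive
Point 3:
  φ: degrees = first 2 digits = 63, minutes = 9.12068; 63 + 9.12068/60 = 63.1520113
  S → negative
  Lon: degrees = first 3 digits = 135, minutes = 29.7; 135 + 29.7/60 = 135.4950000
  E → positive
Point 4:
  Lat: degrees = first 2 digits = 89, minutes = 30.9465; 89 + 30.9465/60 = 89.5157750
  hemisphere S, so the sign is −
  Lon: degrees = first 3 digits = 23, minutes = 54.2921; 23 + 54.2921/60 = 23.9048683
  E → positive

1. -81.307145, -86.230217
2. 63.042392, 18.988033
3. -63.152011, 135.495000
4. -89.515775, 23.904868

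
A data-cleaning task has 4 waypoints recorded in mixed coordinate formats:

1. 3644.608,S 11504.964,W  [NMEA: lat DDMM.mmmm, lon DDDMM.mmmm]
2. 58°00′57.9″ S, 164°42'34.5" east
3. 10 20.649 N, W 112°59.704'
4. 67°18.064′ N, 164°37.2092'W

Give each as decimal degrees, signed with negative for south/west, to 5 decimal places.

Point 1:
  Latitude: degrees = first 2 digits = 36, minutes = 44.608; 36 + 44.608/60 = 36.743467
  S → negative
  λ: degrees = first 3 digits = 115, minutes = 4.964; 115 + 4.964/60 = 115.082733
  hemisphere W, so the sign is −
Point 2:
  φ: 58° + 0/60 + 57.9/3600 = 58 + 0.000000 + 0.016083 = 58.016083
  S ⇒ negate
  λ: 164 + 42/60 + 34.5/3600 = 164.709583
  E → positive
Point 3:
  Lat: 10 + 20.649/60 = 10.344150
  N → positive
  Longitude: 112 + 59.704/60 = 112.995067
  hemisphere W, so the sign is −
Point 4:
  Latitude: 67 + 18.064/60 = 67.301067
  N → positive
  Lon: 164 + 37.2092/60 = 164.620153
  hemisphere W, so the sign is −

1. -36.74347, -115.08273
2. -58.01608, 164.70958
3. 10.34415, -112.99507
4. 67.30107, -164.62015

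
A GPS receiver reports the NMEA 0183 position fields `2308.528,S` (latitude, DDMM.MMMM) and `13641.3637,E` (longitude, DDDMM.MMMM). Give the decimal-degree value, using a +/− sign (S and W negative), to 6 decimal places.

Lat: split at 2 digits → 23° and 8.528′; 23 + 8.528/60 = 23.1421333
S ⇒ negate
Lon: split at 3 digits → 136° and 41.3637′; 136 + 41.3637/60 = 136.6893950
E ⇒ keep positive

-23.142133, 136.689395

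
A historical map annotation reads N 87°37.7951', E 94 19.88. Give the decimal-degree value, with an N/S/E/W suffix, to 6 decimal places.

87.629918° N, 94.331333° E

Lat: 37.7951′ = 0.629918°; total 87.6299183
Lon: 94 + 19.88/60 = 94.3313333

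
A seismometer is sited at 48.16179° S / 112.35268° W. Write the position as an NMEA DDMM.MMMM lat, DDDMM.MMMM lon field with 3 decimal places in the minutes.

4809.707,S / 11221.161,W

Lat: 48° + 0.161790 × 60 = 48° 9.70740′
λ: 112° + 0.352680 × 60 = 112° 21.16080′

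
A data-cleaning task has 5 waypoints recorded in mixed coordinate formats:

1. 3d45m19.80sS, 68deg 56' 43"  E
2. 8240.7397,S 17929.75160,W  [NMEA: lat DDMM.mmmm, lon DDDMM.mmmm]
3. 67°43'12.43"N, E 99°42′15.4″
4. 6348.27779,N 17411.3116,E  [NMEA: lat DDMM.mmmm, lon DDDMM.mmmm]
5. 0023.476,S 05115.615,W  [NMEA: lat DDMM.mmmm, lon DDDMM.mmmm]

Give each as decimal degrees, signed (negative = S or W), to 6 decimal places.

1. -3.755500, 68.945278
2. -82.678995, -179.495860
3. 67.720119, 99.704278
4. 63.804630, 174.188527
5. -0.391267, -51.260250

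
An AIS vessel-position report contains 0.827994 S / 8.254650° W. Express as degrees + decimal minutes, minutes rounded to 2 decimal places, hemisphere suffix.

Lat: fractional part 0.827994 → 49.6796 minutes
Lon: 8° + 0.254650 × 60 = 8° 15.2790′

0° 49.68′ S, 8° 15.28′ W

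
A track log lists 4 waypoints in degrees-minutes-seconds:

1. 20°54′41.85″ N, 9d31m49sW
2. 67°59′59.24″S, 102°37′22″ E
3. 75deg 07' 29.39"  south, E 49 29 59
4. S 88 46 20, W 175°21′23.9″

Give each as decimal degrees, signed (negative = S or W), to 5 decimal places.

1. 20.91163, -9.53028
2. -67.99979, 102.62278
3. -75.12483, 49.49972
4. -88.77222, -175.35664

Point 1:
  φ: 20° + 54/60 + 41.85/3600 = 20 + 0.900000 + 0.011625 = 20.911625
  N → positive
  Lon: 9° + 31/60 + 49/3600 = 9 + 0.516667 + 0.013611 = 9.530278
  W ⇒ negate
Point 2:
  φ: 67° + 59/60 + 59.24/3600 = 67 + 0.983333 + 0.016456 = 67.999789
  S ⇒ negate
  Longitude: 102° + 37/60 + 22/3600 = 102 + 0.616667 + 0.006111 = 102.622778
  E ⇒ keep positive
Point 3:
  Lat: 7′ + 29.39″ = 7.48983′; 75 + 7.48983/60 = 75.124831
  S ⇒ negate
  λ: 49° + 29/60 + 59/3600 = 49 + 0.483333 + 0.016389 = 49.499722
  E → positive
Point 4:
  φ: 46′ + 20″ = 46.33333′; 88 + 46.33333/60 = 88.772222
  S ⇒ negate
  Lon: 21′ + 23.9″ = 21.39833′; 175 + 21.39833/60 = 175.356639
  hemisphere W, so the sign is −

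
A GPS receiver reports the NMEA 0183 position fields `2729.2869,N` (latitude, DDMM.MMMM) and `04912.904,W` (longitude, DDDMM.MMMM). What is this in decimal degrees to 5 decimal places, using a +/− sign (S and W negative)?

Latitude: degrees = first 2 digits = 27, minutes = 29.2869; 27 + 29.2869/60 = 27.488115
N ⇒ keep positive
Lon: split at 3 digits → 049° and 12.904′; 49 + 12.904/60 = 49.215067
hemisphere W, so the sign is −

27.48812, -49.21507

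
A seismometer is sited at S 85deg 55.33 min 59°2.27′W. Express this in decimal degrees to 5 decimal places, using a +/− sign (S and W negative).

Lat: 55.33′ = 0.922167°; total 85.922167
hemisphere S, so the sign is −
λ: 2.27′ = 0.037833°; total 59.037833
W ⇒ negate

-85.92217, -59.03783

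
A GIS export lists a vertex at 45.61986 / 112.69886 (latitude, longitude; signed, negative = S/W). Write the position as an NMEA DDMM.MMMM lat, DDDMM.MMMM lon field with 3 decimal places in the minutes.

4537.192,N / 11241.932,E

Lat: fractional part 0.619860 → 37.19160 minutes
Lon: 112° + 0.698860 × 60 = 112° 41.93160′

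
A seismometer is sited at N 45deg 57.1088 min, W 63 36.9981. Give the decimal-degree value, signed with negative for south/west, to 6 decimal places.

45.951813, -63.616635

Latitude: 45 + 57.1088/60 = 45.9518133
N ⇒ keep positive
Longitude: 63 + 36.9981/60 = 63.6166350
W → negative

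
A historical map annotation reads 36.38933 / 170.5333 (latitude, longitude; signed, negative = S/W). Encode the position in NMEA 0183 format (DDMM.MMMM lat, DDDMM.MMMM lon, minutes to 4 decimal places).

3623.3598,N / 17031.9980,E

Lat: minutes = (36.389330 − 36) × 60 = 23.359800
Lon: 170° + 0.533300 × 60 = 170° 31.998000′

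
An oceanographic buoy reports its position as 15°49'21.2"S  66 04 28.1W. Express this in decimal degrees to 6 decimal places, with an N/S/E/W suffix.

15.822556° S, 66.074472° W

φ: 15° + 49/60 + 21.2/3600 = 15 + 0.816667 + 0.005889 = 15.8225556
λ: 4′ + 28.1″ = 4.46833′; 66 + 4.46833/60 = 66.0744722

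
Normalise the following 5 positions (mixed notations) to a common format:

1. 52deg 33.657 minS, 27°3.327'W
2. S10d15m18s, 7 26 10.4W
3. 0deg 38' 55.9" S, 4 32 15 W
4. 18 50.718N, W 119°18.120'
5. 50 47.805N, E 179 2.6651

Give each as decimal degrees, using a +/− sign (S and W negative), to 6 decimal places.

Point 1:
  Latitude: 52 + 33.657/60 = 52.5609500
  S → negative
  Longitude: 27 + 3.327/60 = 27.0554500
  hemisphere W, so the sign is −
Point 2:
  Lat: 10° + 15/60 + 18/3600 = 10 + 0.250000 + 0.005000 = 10.2550000
  S → negative
  Longitude: 7 + 26/60 + 10.4/3600 = 7.4362222
  W ⇒ negate
Point 3:
  Lat: 38′ + 55.9″ = 38.93167′; 0 + 38.93167/60 = 0.6488611
  S → negative
  λ: 32′ + 15″ = 32.25000′; 4 + 32.25000/60 = 4.5375000
  W → negative
Point 4:
  Latitude: 50.718′ = 0.845300°; total 18.8453000
  N → positive
  Lon: 119 + 18.12/60 = 119.3020000
  hemisphere W, so the sign is −
Point 5:
  φ: 47.805′ = 0.796750°; total 50.7967500
  N ⇒ keep positive
  λ: 2.6651′ = 0.044418°; total 179.0444183
  E ⇒ keep positive

1. -52.560950, -27.055450
2. -10.255000, -7.436222
3. -0.648861, -4.537500
4. 18.845300, -119.302000
5. 50.796750, 179.044418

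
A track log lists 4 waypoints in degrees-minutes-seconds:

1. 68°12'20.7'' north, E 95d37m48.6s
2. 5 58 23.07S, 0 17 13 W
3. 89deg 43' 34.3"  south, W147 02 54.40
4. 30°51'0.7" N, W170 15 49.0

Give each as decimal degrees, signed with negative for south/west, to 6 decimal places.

1. 68.205750, 95.630167
2. -5.973075, -0.286944
3. -89.726194, -147.048444
4. 30.850194, -170.263611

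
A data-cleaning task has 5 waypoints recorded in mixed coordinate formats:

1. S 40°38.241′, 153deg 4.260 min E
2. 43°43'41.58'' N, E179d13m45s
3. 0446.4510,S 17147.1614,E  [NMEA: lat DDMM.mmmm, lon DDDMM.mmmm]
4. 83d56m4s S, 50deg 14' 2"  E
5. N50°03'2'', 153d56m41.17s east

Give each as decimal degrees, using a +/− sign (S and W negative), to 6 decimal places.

1. -40.637350, 153.071000
2. 43.728217, 179.229167
3. -4.774183, 171.786023
4. -83.934444, 50.233889
5. 50.050556, 153.944769

Point 1:
  φ: 40 + 38.241/60 = 40.6373500
  S → negative
  Longitude: 4.26′ = 0.071000°; total 153.0710000
  E → positive
Point 2:
  Latitude: 43 + 43/60 + 41.58/3600 = 43.7282167
  N ⇒ keep positive
  Longitude: 179° + 13/60 + 45/3600 = 179 + 0.216667 + 0.012500 = 179.2291667
  E → positive
Point 3:
  Lat: split at 2 digits → 04° and 46.451′; 4 + 46.451/60 = 4.7741833
  S → negative
  λ: split at 3 digits → 171° and 47.1614′; 171 + 47.1614/60 = 171.7860233
  E → positive
Point 4:
  Lat: 56′ + 4″ = 56.06667′; 83 + 56.06667/60 = 83.9344444
  hemisphere S, so the sign is −
  Longitude: 50° + 14/60 + 2/3600 = 50 + 0.233333 + 0.000556 = 50.2338889
  E → positive
Point 5:
  Lat: 50° + 3/60 + 2/3600 = 50 + 0.050000 + 0.000556 = 50.0505556
  N ⇒ keep positive
  λ: 153° + 56/60 + 41.17/3600 = 153 + 0.933333 + 0.011436 = 153.9447694
  E ⇒ keep positive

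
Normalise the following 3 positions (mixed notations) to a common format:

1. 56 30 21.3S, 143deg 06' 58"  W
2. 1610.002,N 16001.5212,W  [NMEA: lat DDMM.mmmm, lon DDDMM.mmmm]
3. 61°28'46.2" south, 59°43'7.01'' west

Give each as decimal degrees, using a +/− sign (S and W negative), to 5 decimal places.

Point 1:
  Latitude: 30′ + 21.3″ = 30.35500′; 56 + 30.35500/60 = 56.505917
  S ⇒ negate
  λ: 143 + 6/60 + 58/3600 = 143.116111
  hemisphere W, so the sign is −
Point 2:
  Lat: split at 2 digits → 16° and 10.002′; 16 + 10.002/60 = 16.166700
  N ⇒ keep positive
  λ: degrees = first 3 digits = 160, minutes = 1.5212; 160 + 1.5212/60 = 160.025353
  W ⇒ negate
Point 3:
  Lat: 61° + 28/60 + 46.2/3600 = 61 + 0.466667 + 0.012833 = 61.479500
  S ⇒ negate
  Longitude: 59 + 43/60 + 7.01/3600 = 59.718614
  W ⇒ negate

1. -56.50592, -143.11611
2. 16.16670, -160.02535
3. -61.47950, -59.71861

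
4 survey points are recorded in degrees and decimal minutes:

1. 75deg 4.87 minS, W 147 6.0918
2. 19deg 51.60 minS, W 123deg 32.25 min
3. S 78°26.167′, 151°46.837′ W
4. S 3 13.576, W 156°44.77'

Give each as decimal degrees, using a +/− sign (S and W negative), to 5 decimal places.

1. -75.08117, -147.10153
2. -19.86000, -123.53750
3. -78.43612, -151.78062
4. -3.22627, -156.74617

Point 1:
  Lat: 75 + 4.87/60 = 75.081167
  S → negative
  Longitude: 147 + 6.0918/60 = 147.101530
  W ⇒ negate
Point 2:
  Latitude: 51.6′ = 0.860000°; total 19.860000
  S ⇒ negate
  Lon: 32.25′ = 0.537500°; total 123.537500
  W ⇒ negate
Point 3:
  Lat: 78 + 26.167/60 = 78.436117
  S → negative
  Lon: 46.837′ = 0.780617°; total 151.780617
  W → negative
Point 4:
  Lat: 3 + 13.576/60 = 3.226267
  S ⇒ negate
  Longitude: 156 + 44.77/60 = 156.746167
  hemisphere W, so the sign is −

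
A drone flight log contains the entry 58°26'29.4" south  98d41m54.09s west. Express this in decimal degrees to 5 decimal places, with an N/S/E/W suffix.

58.44150° S, 98.69836° W

Lat: 26′ + 29.4″ = 26.49000′; 58 + 26.49000/60 = 58.441500
Lon: 98° + 41/60 + 54.09/3600 = 98 + 0.683333 + 0.015025 = 98.698358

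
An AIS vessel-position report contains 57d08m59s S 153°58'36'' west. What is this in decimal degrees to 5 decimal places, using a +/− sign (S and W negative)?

-57.14972, -153.97667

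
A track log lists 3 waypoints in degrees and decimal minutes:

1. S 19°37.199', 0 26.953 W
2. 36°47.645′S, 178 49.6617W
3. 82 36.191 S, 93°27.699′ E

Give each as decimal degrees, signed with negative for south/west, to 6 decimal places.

1. -19.619983, -0.449217
2. -36.794083, -178.827695
3. -82.603183, 93.461650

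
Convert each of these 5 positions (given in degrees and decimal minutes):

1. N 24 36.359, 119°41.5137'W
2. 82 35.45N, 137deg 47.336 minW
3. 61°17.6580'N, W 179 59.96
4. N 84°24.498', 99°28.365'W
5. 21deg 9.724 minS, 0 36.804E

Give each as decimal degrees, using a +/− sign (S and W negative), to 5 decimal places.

1. 24.60598, -119.69190
2. 82.59083, -137.78893
3. 61.29430, -179.99933
4. 84.40830, -99.47275
5. -21.16207, 0.61340

Point 1:
  Latitude: 36.359′ = 0.605983°; total 24.605983
  N → positive
  Lon: 41.5137′ = 0.691895°; total 119.691895
  W ⇒ negate
Point 2:
  Lat: 35.45′ = 0.590833°; total 82.590833
  N ⇒ keep positive
  Longitude: 47.336′ = 0.788933°; total 137.788933
  W → negative
Point 3:
  φ: 61 + 17.658/60 = 61.294300
  N → positive
  λ: 179 + 59.96/60 = 179.999333
  W ⇒ negate
Point 4:
  Lat: 24.498′ = 0.408300°; total 84.408300
  N → positive
  Longitude: 99 + 28.365/60 = 99.472750
  W ⇒ negate
Point 5:
  Latitude: 9.724′ = 0.162067°; total 21.162067
  S ⇒ negate
  λ: 36.804′ = 0.613400°; total 0.613400
  E ⇒ keep positive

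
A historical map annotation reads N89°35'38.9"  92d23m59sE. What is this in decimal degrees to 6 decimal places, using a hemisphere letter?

89.594139° N, 92.399722° E

Lat: 89° + 35/60 + 38.9/3600 = 89 + 0.583333 + 0.010806 = 89.5941389
Lon: 23′ + 59″ = 23.98333′; 92 + 23.98333/60 = 92.3997222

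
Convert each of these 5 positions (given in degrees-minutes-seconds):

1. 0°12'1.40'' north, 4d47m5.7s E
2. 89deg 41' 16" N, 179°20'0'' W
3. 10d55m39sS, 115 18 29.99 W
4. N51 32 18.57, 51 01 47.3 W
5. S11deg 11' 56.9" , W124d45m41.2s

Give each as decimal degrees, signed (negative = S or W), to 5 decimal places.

1. 0.20039, 4.78492
2. 89.68778, -179.33333
3. -10.92750, -115.30833
4. 51.53849, -51.02981
5. -11.19914, -124.76144

Point 1:
  Latitude: 0 + 12/60 + 1.4/3600 = 0.200389
  N ⇒ keep positive
  Lon: 4° + 47/60 + 5.7/3600 = 4 + 0.783333 + 0.001583 = 4.784917
  E ⇒ keep positive
Point 2:
  Lat: 89 + 41/60 + 16/3600 = 89.687778
  N ⇒ keep positive
  Lon: 20′ + 0″ = 20.00000′; 179 + 20.00000/60 = 179.333333
  W → negative
Point 3:
  Lat: 10 + 55/60 + 39/3600 = 10.927500
  S → negative
  Longitude: 115° + 18/60 + 29.99/3600 = 115 + 0.300000 + 0.008331 = 115.308331
  W → negative
Point 4:
  Lat: 51° + 32/60 + 18.57/3600 = 51 + 0.533333 + 0.005158 = 51.538492
  N → positive
  Lon: 1′ + 47.3″ = 1.78833′; 51 + 1.78833/60 = 51.029806
  W → negative
Point 5:
  Latitude: 11° + 11/60 + 56.9/3600 = 11 + 0.183333 + 0.015806 = 11.199139
  S → negative
  λ: 45′ + 41.2″ = 45.68667′; 124 + 45.68667/60 = 124.761444
  hemisphere W, so the sign is −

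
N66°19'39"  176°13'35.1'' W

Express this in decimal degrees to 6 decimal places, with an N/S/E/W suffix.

Lat: 66° + 19/60 + 39/3600 = 66 + 0.316667 + 0.010833 = 66.3275000
Longitude: 13′ + 35.1″ = 13.58500′; 176 + 13.58500/60 = 176.2264167

66.327500° N, 176.226417° W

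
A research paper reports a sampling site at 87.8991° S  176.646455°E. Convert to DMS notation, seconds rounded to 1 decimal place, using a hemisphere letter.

φ: 0.899100° → 53.94600′; 0.94600 × 60 = 56.760″
λ: 0.646455 × 60 = 38.78730′ → 38′, remainder × 60 = 47.238″

87°53′56.8″ S, 176°38′47.2″ E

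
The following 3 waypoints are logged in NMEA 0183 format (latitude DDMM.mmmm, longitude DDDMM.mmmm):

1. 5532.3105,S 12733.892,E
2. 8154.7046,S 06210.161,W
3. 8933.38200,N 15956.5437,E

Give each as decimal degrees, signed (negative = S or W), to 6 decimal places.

Point 1:
  φ: split at 2 digits → 55° and 32.3105′; 55 + 32.3105/60 = 55.5385083
  hemisphere S, so the sign is −
  λ: degrees = first 3 digits = 127, minutes = 33.892; 127 + 33.892/60 = 127.5648667
  E ⇒ keep positive
Point 2:
  Latitude: degrees = first 2 digits = 81, minutes = 54.7046; 81 + 54.7046/60 = 81.9117433
  S → negative
  Lon: degrees = first 3 digits = 62, minutes = 10.161; 62 + 10.161/60 = 62.1693500
  W → negative
Point 3:
  Latitude: split at 2 digits → 89° and 33.382′; 89 + 33.382/60 = 89.5563667
  N ⇒ keep positive
  Longitude: split at 3 digits → 159° and 56.5437′; 159 + 56.5437/60 = 159.9423950
  E ⇒ keep positive

1. -55.538508, 127.564867
2. -81.911743, -62.169350
3. 89.556367, 159.942395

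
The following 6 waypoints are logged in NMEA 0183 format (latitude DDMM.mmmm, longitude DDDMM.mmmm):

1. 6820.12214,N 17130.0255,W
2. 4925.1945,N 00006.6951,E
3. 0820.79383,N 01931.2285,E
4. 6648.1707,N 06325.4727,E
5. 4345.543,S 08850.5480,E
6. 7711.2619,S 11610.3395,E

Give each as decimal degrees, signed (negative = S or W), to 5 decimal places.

1. 68.33537, -171.50043
2. 49.41991, 0.11159
3. 8.34656, 19.52048
4. 66.80285, 63.42455
5. -43.75905, 88.84247
6. -77.18770, 116.17233

Point 1:
  φ: split at 2 digits → 68° and 20.12214′; 68 + 20.12214/60 = 68.335369
  N ⇒ keep positive
  λ: split at 3 digits → 171° and 30.0255′; 171 + 30.0255/60 = 171.500425
  W ⇒ negate
Point 2:
  φ: split at 2 digits → 49° and 25.1945′; 49 + 25.1945/60 = 49.419908
  N ⇒ keep positive
  λ: split at 3 digits → 000° and 6.6951′; 0 + 6.6951/60 = 0.111585
  E → positive
Point 3:
  φ: split at 2 digits → 08° and 20.79383′; 8 + 20.79383/60 = 8.346564
  N ⇒ keep positive
  λ: degrees = first 3 digits = 19, minutes = 31.2285; 19 + 31.2285/60 = 19.520475
  E ⇒ keep positive
Point 4:
  Latitude: split at 2 digits → 66° and 48.1707′; 66 + 48.1707/60 = 66.802845
  N → positive
  λ: degrees = first 3 digits = 63, minutes = 25.4727; 63 + 25.4727/60 = 63.424545
  E → positive
Point 5:
  φ: split at 2 digits → 43° and 45.543′; 43 + 45.543/60 = 43.759050
  hemisphere S, so the sign is −
  Lon: degrees = first 3 digits = 88, minutes = 50.548; 88 + 50.548/60 = 88.842467
  E → positive
Point 6:
  Latitude: degrees = first 2 digits = 77, minutes = 11.2619; 77 + 11.2619/60 = 77.187698
  S → negative
  Longitude: degrees = first 3 digits = 116, minutes = 10.3395; 116 + 10.3395/60 = 116.172325
  E ⇒ keep positive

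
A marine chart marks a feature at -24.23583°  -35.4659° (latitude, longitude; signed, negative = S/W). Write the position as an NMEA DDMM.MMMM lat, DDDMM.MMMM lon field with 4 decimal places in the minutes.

2414.1498,S / 03527.9540,W

Latitude is negative → S; |value| = 24.235830
Lat: fractional part 0.235830 → 14.149800 minutes
Longitude is negative → W; |value| = 35.465900
Lon: 35° + 0.465900 × 60 = 35° 27.954000′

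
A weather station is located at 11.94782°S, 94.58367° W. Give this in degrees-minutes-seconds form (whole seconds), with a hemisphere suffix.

11°56′52″ S, 94°35′1″ W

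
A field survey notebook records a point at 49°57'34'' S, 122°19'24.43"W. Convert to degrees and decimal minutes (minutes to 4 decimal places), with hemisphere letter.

49° 57.5667′ S, 122° 19.4072′ W

Lat: seconds/60 = 0.56667; minutes = 57 + 0.56667 = 57.566667
Lon: seconds/60 = 0.40717; minutes = 19 + 0.40717 = 19.407167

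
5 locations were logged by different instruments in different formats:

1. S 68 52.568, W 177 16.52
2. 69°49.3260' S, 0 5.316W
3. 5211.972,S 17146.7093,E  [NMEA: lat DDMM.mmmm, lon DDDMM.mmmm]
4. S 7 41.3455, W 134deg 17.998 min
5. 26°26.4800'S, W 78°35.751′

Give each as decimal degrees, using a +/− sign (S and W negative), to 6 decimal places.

1. -68.876133, -177.275333
2. -69.822100, -0.088600
3. -52.199533, 171.778488
4. -7.689092, -134.299967
5. -26.441333, -78.595850

Point 1:
  φ: 52.568′ = 0.876133°; total 68.8761333
  S → negative
  Longitude: 16.52′ = 0.275333°; total 177.2753333
  hemisphere W, so the sign is −
Point 2:
  Latitude: 49.326′ = 0.822100°; total 69.8221000
  hemisphere S, so the sign is −
  Lon: 5.316′ = 0.088600°; total 0.0886000
  W ⇒ negate
Point 3:
  φ: degrees = first 2 digits = 52, minutes = 11.972; 52 + 11.972/60 = 52.1995333
  S → negative
  λ: split at 3 digits → 171° and 46.7093′; 171 + 46.7093/60 = 171.7784883
  E ⇒ keep positive
Point 4:
  Lat: 41.3455′ = 0.689092°; total 7.6890917
  S → negative
  Longitude: 17.998′ = 0.299967°; total 134.2999667
  hemisphere W, so the sign is −
Point 5:
  Lat: 26.48′ = 0.441333°; total 26.4413333
  S → negative
  Lon: 78 + 35.751/60 = 78.5958500
  W ⇒ negate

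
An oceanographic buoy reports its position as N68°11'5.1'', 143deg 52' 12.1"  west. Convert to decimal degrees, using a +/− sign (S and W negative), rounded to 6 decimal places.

68.184750, -143.870028

φ: 68° + 11/60 + 5.1/3600 = 68 + 0.183333 + 0.001417 = 68.1847500
N ⇒ keep positive
λ: 143 + 52/60 + 12.1/3600 = 143.8700278
W ⇒ negate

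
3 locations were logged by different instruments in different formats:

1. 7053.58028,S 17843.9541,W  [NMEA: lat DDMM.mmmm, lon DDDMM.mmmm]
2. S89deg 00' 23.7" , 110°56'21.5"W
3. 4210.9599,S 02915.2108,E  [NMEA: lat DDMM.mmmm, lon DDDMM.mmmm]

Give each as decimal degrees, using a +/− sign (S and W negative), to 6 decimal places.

Point 1:
  φ: split at 2 digits → 70° and 53.58028′; 70 + 53.58028/60 = 70.8930047
  S → negative
  Longitude: split at 3 digits → 178° and 43.9541′; 178 + 43.9541/60 = 178.7325683
  W ⇒ negate
Point 2:
  Latitude: 0′ + 23.7″ = 0.39500′; 89 + 0.39500/60 = 89.0065833
  hemisphere S, so the sign is −
  Longitude: 110 + 56/60 + 21.5/3600 = 110.9393056
  W ⇒ negate
Point 3:
  Lat: split at 2 digits → 42° and 10.9599′; 42 + 10.9599/60 = 42.1826650
  hemisphere S, so the sign is −
  λ: degrees = first 3 digits = 29, minutes = 15.2108; 29 + 15.2108/60 = 29.2535133
  E → positive

1. -70.893005, -178.732568
2. -89.006583, -110.939306
3. -42.182665, 29.253513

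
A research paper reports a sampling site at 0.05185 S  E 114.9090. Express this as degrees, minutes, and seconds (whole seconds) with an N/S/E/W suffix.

0°03′7″ S, 114°54′32″ E

φ: whole degrees 0; 3.11100′ → 3′ and 6.66″
λ: 0.909000 × 60 = 54.54000′ → 54′, remainder × 60 = 32.40″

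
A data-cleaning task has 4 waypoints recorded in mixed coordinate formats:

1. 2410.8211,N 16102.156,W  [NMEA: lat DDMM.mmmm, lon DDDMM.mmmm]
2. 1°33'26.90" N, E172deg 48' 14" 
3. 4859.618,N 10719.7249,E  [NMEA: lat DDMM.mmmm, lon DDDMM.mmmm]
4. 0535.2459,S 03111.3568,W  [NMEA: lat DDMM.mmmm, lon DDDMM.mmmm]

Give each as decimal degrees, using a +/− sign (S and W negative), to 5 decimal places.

1. 24.18035, -161.03593
2. 1.55747, 172.80389
3. 48.99363, 107.32875
4. -5.58743, -31.18928

Point 1:
  φ: degrees = first 2 digits = 24, minutes = 10.8211; 24 + 10.8211/60 = 24.180352
  N ⇒ keep positive
  Lon: split at 3 digits → 161° and 2.156′; 161 + 2.156/60 = 161.035933
  hemisphere W, so the sign is −
Point 2:
  φ: 1 + 33/60 + 26.9/3600 = 1.557472
  N → positive
  Lon: 172° + 48/60 + 14/3600 = 172 + 0.800000 + 0.003889 = 172.803889
  E → positive
Point 3:
  Latitude: degrees = first 2 digits = 48, minutes = 59.618; 48 + 59.618/60 = 48.993633
  N ⇒ keep positive
  Lon: degrees = first 3 digits = 107, minutes = 19.7249; 107 + 19.7249/60 = 107.328748
  E ⇒ keep positive
Point 4:
  Latitude: degrees = first 2 digits = 5, minutes = 35.2459; 5 + 35.2459/60 = 5.587432
  S ⇒ negate
  Longitude: degrees = first 3 digits = 31, minutes = 11.3568; 31 + 11.3568/60 = 31.189280
  W → negative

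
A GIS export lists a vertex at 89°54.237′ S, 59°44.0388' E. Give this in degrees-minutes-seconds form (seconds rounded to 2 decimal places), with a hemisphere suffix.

Lat: fractional minutes 0.23700 × 60 = 14.2200″
Lon: fractional minutes 0.03880 × 60 = 2.3280″

89°54′14.22″ S, 59°44′2.33″ E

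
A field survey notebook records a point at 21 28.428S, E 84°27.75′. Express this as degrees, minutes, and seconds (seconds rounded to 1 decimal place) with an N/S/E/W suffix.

21°28′25.7″ S, 84°27′45.0″ E

φ: 28.42800′ → 28′ and 0.42800 × 60 = 25.680″
Longitude: 27.75000′ → 27′ and 0.75000 × 60 = 45.000″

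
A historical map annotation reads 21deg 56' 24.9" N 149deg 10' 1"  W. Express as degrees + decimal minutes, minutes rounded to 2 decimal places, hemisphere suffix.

21° 56.42′ N, 149° 10.02′ W

Lat: 56 + 24.9/60 = 56.4150′
Longitude: 10 + 1/60 = 10.0167′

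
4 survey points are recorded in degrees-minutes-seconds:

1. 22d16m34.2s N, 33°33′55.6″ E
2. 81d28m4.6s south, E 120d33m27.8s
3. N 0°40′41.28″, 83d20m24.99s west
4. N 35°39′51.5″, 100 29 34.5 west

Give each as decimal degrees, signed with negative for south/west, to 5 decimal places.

1. 22.27617, 33.56544
2. -81.46794, 120.55772
3. 0.67813, -83.34028
4. 35.66431, -100.49292

Point 1:
  Latitude: 22 + 16/60 + 34.2/3600 = 22.276167
  N ⇒ keep positive
  Longitude: 33′ + 55.6″ = 33.92667′; 33 + 33.92667/60 = 33.565444
  E ⇒ keep positive
Point 2:
  φ: 28′ + 4.6″ = 28.07667′; 81 + 28.07667/60 = 81.467944
  S → negative
  Longitude: 33′ + 27.8″ = 33.46333′; 120 + 33.46333/60 = 120.557722
  E ⇒ keep positive
Point 3:
  φ: 40′ + 41.28″ = 40.68800′; 0 + 40.68800/60 = 0.678133
  N ⇒ keep positive
  Lon: 83° + 20/60 + 24.99/3600 = 83 + 0.333333 + 0.006942 = 83.340275
  hemisphere W, so the sign is −
Point 4:
  Latitude: 35° + 39/60 + 51.5/3600 = 35 + 0.650000 + 0.014306 = 35.664306
  N ⇒ keep positive
  Lon: 100° + 29/60 + 34.5/3600 = 100 + 0.483333 + 0.009583 = 100.492917
  W → negative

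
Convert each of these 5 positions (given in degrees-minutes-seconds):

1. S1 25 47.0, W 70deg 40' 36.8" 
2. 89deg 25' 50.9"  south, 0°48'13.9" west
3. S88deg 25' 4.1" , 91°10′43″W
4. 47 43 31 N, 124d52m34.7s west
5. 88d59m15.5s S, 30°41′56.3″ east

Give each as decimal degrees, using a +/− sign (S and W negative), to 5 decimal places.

1. -1.42972, -70.67689
2. -89.43081, -0.80386
3. -88.41781, -91.17861
4. 47.72528, -124.87631
5. -88.98764, 30.69897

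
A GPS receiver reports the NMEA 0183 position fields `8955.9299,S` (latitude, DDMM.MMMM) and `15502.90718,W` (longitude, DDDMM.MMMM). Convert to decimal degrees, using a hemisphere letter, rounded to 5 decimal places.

φ: degrees = first 2 digits = 89, minutes = 55.9299; 89 + 55.9299/60 = 89.932165
Longitude: degrees = first 3 digits = 155, minutes = 2.90718; 155 + 2.90718/60 = 155.048453

89.93217° S, 155.04845° W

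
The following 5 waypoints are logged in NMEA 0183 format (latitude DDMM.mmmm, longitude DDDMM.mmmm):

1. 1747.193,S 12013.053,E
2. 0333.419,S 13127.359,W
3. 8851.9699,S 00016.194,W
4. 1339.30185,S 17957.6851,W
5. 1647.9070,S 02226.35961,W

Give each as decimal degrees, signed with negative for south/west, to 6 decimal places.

Point 1:
  Latitude: degrees = first 2 digits = 17, minutes = 47.193; 17 + 47.193/60 = 17.7865500
  S ⇒ negate
  Longitude: split at 3 digits → 120° and 13.053′; 120 + 13.053/60 = 120.2175500
  E ⇒ keep positive
Point 2:
  φ: split at 2 digits → 03° and 33.419′; 3 + 33.419/60 = 3.5569833
  hemisphere S, so the sign is −
  Longitude: split at 3 digits → 131° and 27.359′; 131 + 27.359/60 = 131.4559833
  W → negative
Point 3:
  Latitude: degrees = first 2 digits = 88, minutes = 51.9699; 88 + 51.9699/60 = 88.8661650
  S ⇒ negate
  Longitude: degrees = first 3 digits = 0, minutes = 16.194; 0 + 16.194/60 = 0.2699000
  hemisphere W, so the sign is −
Point 4:
  φ: degrees = first 2 digits = 13, minutes = 39.30185; 13 + 39.30185/60 = 13.6550308
  S → negative
  λ: split at 3 digits → 179° and 57.6851′; 179 + 57.6851/60 = 179.9614183
  hemisphere W, so the sign is −
Point 5:
  Latitude: split at 2 digits → 16° and 47.907′; 16 + 47.907/60 = 16.7984500
  S → negative
  Longitude: degrees = first 3 digits = 22, minutes = 26.35961; 22 + 26.35961/60 = 22.4393268
  W → negative

1. -17.786550, 120.217550
2. -3.556983, -131.455983
3. -88.866165, -0.269900
4. -13.655031, -179.961418
5. -16.798450, -22.439327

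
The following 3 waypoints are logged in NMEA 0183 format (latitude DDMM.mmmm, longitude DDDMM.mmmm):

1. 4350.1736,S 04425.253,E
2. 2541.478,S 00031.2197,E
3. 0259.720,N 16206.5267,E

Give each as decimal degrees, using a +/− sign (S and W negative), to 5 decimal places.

1. -43.83623, 44.42088
2. -25.69130, 0.52033
3. 2.99533, 162.10878

Point 1:
  Latitude: degrees = first 2 digits = 43, minutes = 50.1736; 43 + 50.1736/60 = 43.836227
  hemisphere S, so the sign is −
  λ: degrees = first 3 digits = 44, minutes = 25.253; 44 + 25.253/60 = 44.420883
  E ⇒ keep positive
Point 2:
  Lat: split at 2 digits → 25° and 41.478′; 25 + 41.478/60 = 25.691300
  S → negative
  Longitude: split at 3 digits → 000° and 31.2197′; 0 + 31.2197/60 = 0.520328
  E ⇒ keep positive
Point 3:
  Lat: split at 2 digits → 02° and 59.72′; 2 + 59.72/60 = 2.995333
  N → positive
  Lon: degrees = first 3 digits = 162, minutes = 6.5267; 162 + 6.5267/60 = 162.108778
  E ⇒ keep positive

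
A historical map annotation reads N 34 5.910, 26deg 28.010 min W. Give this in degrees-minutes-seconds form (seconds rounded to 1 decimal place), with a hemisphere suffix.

Latitude: fractional minutes 0.91000 × 60 = 54.600″
Lon: fractional minutes 0.01000 × 60 = 0.600″

34°05′54.6″ N, 26°28′0.6″ W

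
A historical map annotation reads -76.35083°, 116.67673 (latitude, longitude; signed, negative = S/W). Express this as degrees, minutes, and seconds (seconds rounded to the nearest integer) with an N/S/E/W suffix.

76°21′3″ S, 116°40′36″ E

Latitude is negative → S; |value| = 76.350830
φ: whole degrees 76; 21.04980′ → 21′ and 2.99″
Longitude: 0.676730 × 60 = 40.60380′ → 40′, remainder × 60 = 36.23″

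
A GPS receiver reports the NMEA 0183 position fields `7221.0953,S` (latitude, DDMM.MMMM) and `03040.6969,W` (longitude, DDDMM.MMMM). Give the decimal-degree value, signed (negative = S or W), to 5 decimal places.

Lat: degrees = first 2 digits = 72, minutes = 21.0953; 72 + 21.0953/60 = 72.351588
S → negative
Lon: split at 3 digits → 030° and 40.6969′; 30 + 40.6969/60 = 30.678282
W → negative

-72.35159, -30.67828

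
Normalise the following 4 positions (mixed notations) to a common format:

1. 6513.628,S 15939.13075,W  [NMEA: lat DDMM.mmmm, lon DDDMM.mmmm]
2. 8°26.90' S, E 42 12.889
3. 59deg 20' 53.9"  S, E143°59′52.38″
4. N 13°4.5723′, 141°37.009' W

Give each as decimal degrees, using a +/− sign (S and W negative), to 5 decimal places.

1. -65.22713, -159.65218
2. -8.44833, 42.21482
3. -59.34831, 143.99788
4. 13.07621, -141.61682

Point 1:
  Latitude: split at 2 digits → 65° and 13.628′; 65 + 13.628/60 = 65.227133
  S → negative
  Lon: split at 3 digits → 159° and 39.13075′; 159 + 39.13075/60 = 159.652179
  W ⇒ negate
Point 2:
  Lat: 8 + 26.9/60 = 8.448333
  S → negative
  Lon: 42 + 12.889/60 = 42.214817
  E → positive
Point 3:
  Lat: 59 + 20/60 + 53.9/3600 = 59.348306
  hemisphere S, so the sign is −
  Longitude: 143 + 59/60 + 52.38/3600 = 143.997883
  E → positive
Point 4:
  Lat: 13 + 4.5723/60 = 13.076205
  N → positive
  Lon: 37.009′ = 0.616817°; total 141.616817
  W ⇒ negate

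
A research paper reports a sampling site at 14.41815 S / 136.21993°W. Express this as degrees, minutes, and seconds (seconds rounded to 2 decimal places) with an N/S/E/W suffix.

φ: 0.418150 × 60 = 25.08900′ → 25′, remainder × 60 = 5.3400″
Longitude: 0.219930 × 60 = 13.19580′ → 13′, remainder × 60 = 11.7480″

14°25′5.34″ S, 136°13′11.75″ W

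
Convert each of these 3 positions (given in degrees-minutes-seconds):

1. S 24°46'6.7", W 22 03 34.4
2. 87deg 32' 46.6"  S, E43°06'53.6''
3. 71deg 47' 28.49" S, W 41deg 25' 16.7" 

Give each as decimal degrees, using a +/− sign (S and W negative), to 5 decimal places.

Point 1:
  Lat: 46′ + 6.7″ = 46.11167′; 24 + 46.11167/60 = 24.768528
  S ⇒ negate
  λ: 22° + 3/60 + 34.4/3600 = 22 + 0.050000 + 0.009556 = 22.059556
  W ⇒ negate
Point 2:
  Lat: 87° + 32/60 + 46.6/3600 = 87 + 0.533333 + 0.012944 = 87.546278
  S → negative
  λ: 43° + 6/60 + 53.6/3600 = 43 + 0.100000 + 0.014889 = 43.114889
  E ⇒ keep positive
Point 3:
  φ: 47′ + 28.49″ = 47.47483′; 71 + 47.47483/60 = 71.791247
  hemisphere S, so the sign is −
  Lon: 41° + 25/60 + 16.7/3600 = 41 + 0.416667 + 0.004639 = 41.421306
  W → negative

1. -24.76853, -22.05956
2. -87.54628, 43.11489
3. -71.79125, -41.42131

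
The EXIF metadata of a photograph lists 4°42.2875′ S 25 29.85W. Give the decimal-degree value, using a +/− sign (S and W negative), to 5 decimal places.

Latitude: 4 + 42.2875/60 = 4.704792
S ⇒ negate
Longitude: 25 + 29.85/60 = 25.497500
W ⇒ negate

-4.70479, -25.49750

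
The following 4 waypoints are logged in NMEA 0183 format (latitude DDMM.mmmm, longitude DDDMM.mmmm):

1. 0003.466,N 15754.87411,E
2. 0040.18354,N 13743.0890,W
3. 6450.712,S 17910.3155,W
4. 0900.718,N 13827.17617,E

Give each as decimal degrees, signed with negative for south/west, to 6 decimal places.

1. 0.057767, 157.914569
2. 0.669726, -137.718150
3. -64.845200, -179.171925
4. 9.011967, 138.452936

Point 1:
  Latitude: degrees = first 2 digits = 0, minutes = 3.466; 0 + 3.466/60 = 0.0577667
  N ⇒ keep positive
  Lon: degrees = first 3 digits = 157, minutes = 54.87411; 157 + 54.87411/60 = 157.9145685
  E → positive
Point 2:
  Lat: degrees = first 2 digits = 0, minutes = 40.18354; 0 + 40.18354/60 = 0.6697257
  N ⇒ keep positive
  λ: degrees = first 3 digits = 137, minutes = 43.089; 137 + 43.089/60 = 137.7181500
  W → negative
Point 3:
  Lat: degrees = first 2 digits = 64, minutes = 50.712; 64 + 50.712/60 = 64.8452000
  hemisphere S, so the sign is −
  Lon: degrees = first 3 digits = 179, minutes = 10.3155; 179 + 10.3155/60 = 179.1719250
  W ⇒ negate
Point 4:
  Lat: degrees = first 2 digits = 9, minutes = 0.718; 9 + 0.718/60 = 9.0119667
  N ⇒ keep positive
  Longitude: split at 3 digits → 138° and 27.17617′; 138 + 27.17617/60 = 138.4529362
  E ⇒ keep positive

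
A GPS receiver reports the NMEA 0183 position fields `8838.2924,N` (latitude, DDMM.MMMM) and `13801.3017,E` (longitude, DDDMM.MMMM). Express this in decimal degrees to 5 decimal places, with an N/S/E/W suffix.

φ: split at 2 digits → 88° and 38.2924′; 88 + 38.2924/60 = 88.638207
Longitude: degrees = first 3 digits = 138, minutes = 1.3017; 138 + 1.3017/60 = 138.021695

88.63821° N, 138.02170° E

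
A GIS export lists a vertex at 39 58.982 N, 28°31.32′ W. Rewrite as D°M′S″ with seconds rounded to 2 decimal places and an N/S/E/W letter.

39°58′58.92″ N, 28°31′19.20″ W

φ: 58.98200′ → 58′ and 0.98200 × 60 = 58.9200″
λ: 31.32000′ → 31′ and 0.32000 × 60 = 19.2000″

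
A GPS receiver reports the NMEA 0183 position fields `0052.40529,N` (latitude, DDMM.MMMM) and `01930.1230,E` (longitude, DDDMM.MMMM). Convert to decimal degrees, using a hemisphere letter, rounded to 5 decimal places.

0.87342° N, 19.50205° E

φ: degrees = first 2 digits = 0, minutes = 52.40529; 0 + 52.40529/60 = 0.873422
Longitude: degrees = first 3 digits = 19, minutes = 30.123; 19 + 30.123/60 = 19.502050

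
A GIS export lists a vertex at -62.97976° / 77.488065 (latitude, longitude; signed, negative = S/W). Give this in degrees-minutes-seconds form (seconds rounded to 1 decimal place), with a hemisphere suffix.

62°58′47.1″ S, 77°29′17.0″ E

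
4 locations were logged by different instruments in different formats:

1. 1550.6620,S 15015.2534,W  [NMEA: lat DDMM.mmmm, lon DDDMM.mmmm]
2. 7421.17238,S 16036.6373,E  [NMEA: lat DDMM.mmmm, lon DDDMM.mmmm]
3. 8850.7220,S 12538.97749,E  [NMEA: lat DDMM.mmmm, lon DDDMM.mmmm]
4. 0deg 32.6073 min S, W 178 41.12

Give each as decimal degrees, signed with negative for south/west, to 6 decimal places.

1. -15.844367, -150.254223
2. -74.352873, 160.610622
3. -88.845367, 125.649625
4. -0.543455, -178.685333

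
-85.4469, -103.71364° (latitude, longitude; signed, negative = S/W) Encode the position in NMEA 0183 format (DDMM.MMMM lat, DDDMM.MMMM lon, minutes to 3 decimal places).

Latitude is negative → S; |value| = 85.446900
Latitude: fractional part 0.446900 → 26.81400 minutes
Longitude is negative → W; |value| = 103.713640
Lon: minutes = (103.713640 − 103) × 60 = 42.81840

8526.814,S / 10342.818,W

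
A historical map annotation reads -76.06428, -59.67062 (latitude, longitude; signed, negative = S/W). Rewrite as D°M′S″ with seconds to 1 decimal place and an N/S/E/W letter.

Latitude is negative → S; |value| = 76.064280
φ: 0.064280° → 3.85680′; 0.85680 × 60 = 51.408″
Longitude is negative → W; |value| = 59.670620
Longitude: whole degrees 59; 40.23720′ → 40′ and 14.232″

76°03′51.4″ S, 59°40′14.2″ W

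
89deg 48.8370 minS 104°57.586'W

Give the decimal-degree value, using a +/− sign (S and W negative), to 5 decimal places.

-89.81395, -104.95977

Lat: 89 + 48.837/60 = 89.813950
hemisphere S, so the sign is −
Longitude: 104 + 57.586/60 = 104.959767
W → negative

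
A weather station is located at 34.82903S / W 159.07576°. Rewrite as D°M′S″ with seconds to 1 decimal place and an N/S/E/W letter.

34°49′44.5″ S, 159°04′32.7″ W

Lat: 0.829030 × 60 = 49.74180′ → 49′, remainder × 60 = 44.508″
Longitude: 0.075760° → 4.54560′; 0.54560 × 60 = 32.736″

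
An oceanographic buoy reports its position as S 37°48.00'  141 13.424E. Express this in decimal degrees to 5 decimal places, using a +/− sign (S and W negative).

-37.80000, 141.22373

Lat: 48′ = 0.800000°; total 37.800000
S ⇒ negate
λ: 13.424′ = 0.223733°; total 141.223733
E → positive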